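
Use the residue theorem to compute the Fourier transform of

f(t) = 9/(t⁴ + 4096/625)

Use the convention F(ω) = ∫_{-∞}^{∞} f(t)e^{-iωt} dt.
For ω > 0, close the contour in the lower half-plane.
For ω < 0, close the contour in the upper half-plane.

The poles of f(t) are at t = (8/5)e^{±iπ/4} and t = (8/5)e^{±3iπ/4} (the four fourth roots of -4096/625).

Let g(z) = f(z)e^{-iωz}; for large |z| the factor e^{-iωz} decays in the lower half-plane when ω > 0 and in the upper half-plane when ω < 0.

Case ω > 0 (lower half-plane, clockwise contour ⇒ F(ω) = -2πi·ΣRes):
  Res_{z = - \frac{4 \sqrt{2}}{5} - \frac{4 \sqrt{2} i}{5}} g(z) = \frac{1125 \sqrt{2} i \left(1 - i\right) e^{\frac{4 \sqrt{2} \omega \left(-1 + i\right)}{5}}}{4096}
  Res_{z = \frac{4 \sqrt{2}}{5} - \frac{4 \sqrt{2} i}{5}} g(z) = \frac{1125 \sqrt{2} i \left(1 + i\right) e^{- \frac{4 \sqrt{2} \omega \left(1 + i\right)}{5}}}{4096}
  F(ω) = -2πi·ΣRes = \frac{1125 \sqrt{2} \pi \left(1 - i\right) \left(e^{\frac{8 \sqrt{2} i \omega}{5}} + i\right) e^{- \frac{4 \sqrt{2} \omega \left(1 + i\right)}{5}}}{2048} = \frac{1125 \sqrt{2} \pi \left(\sin{\left(\frac{4 \sqrt{2} \omega}{5} \right)} + \cos{\left(\frac{4 \sqrt{2} \omega}{5} \right)}\right) e^{- \frac{4 \sqrt{2} \omega}{5}}}{1024}

Case ω < 0 (upper half-plane, counterclockwise contour ⇒ F(ω) = +2πi·ΣRes):
  Res_{z = \frac{4 \sqrt{2}}{5} + \frac{4 \sqrt{2} i}{5}} g(z) = \frac{1125 \sqrt{2} i \left(-1 + i\right) e^{\frac{4 \sqrt{2} \omega \left(1 - i\right)}{5}}}{4096}
  Res_{z = - \frac{4 \sqrt{2}}{5} + \frac{4 \sqrt{2} i}{5}} g(z) = \frac{1125 \sqrt{2} \left(1 - i\right) e^{\frac{4 \sqrt{2} \omega \left(1 + i\right)}{5}}}{4096}
  F(ω) = 2πi·ΣRes = - \frac{1125 \sqrt{2} i \pi \left(i \left(1 - i\right) e^{\frac{4 \sqrt{2} \omega \left(1 - i\right)}{5}} - \left(1 - i\right) e^{\frac{4 \sqrt{2} \omega \left(1 + i\right)}{5}}\right)}{2048} = \frac{1125 \sqrt{2} \pi \left(- \sin{\left(\frac{4 \sqrt{2} \omega}{5} \right)} + \cos{\left(\frac{4 \sqrt{2} \omega}{5} \right)}\right) e^{\frac{4 \sqrt{2} \omega}{5}}}{1024}

Both cases combine into a single formula in |ω|:

F(ω) = \frac{1125 \sqrt{2} \pi \left(\sin{\left(\frac{4 \sqrt{2} \left|{\omega}\right|}{5} \right)} + \cos{\left(\frac{4 \sqrt{2} \left|{\omega}\right|}{5} \right)}\right) e^{- \frac{4 \sqrt{2} \left|{\omega}\right|}{5}}}{1024}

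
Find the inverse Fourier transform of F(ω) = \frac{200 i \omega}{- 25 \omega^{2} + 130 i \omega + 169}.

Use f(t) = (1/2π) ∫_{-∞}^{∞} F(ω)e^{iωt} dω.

f(t) = 8 \left(1 - \frac{13 t}{5}\right) e^{- \frac{13 t}{5}} u\left(t\right)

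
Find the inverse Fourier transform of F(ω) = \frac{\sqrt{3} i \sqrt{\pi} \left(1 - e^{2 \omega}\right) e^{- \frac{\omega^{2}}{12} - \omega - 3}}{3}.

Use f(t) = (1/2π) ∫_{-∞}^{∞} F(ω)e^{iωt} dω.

f(t) = 2 e^{- 3 t^{2}} \sin{\left(6 t \right)}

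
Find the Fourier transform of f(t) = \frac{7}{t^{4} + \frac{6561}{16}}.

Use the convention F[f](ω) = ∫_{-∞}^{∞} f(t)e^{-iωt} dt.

F(ω) = \frac{56 \pi e^{- \frac{9 \sqrt{2} \left|{\omega}\right|}{4}} \sin{\left(\frac{9 \sqrt{2} \left|{\omega}\right|}{4} + \frac{\pi}{4} \right)}}{729}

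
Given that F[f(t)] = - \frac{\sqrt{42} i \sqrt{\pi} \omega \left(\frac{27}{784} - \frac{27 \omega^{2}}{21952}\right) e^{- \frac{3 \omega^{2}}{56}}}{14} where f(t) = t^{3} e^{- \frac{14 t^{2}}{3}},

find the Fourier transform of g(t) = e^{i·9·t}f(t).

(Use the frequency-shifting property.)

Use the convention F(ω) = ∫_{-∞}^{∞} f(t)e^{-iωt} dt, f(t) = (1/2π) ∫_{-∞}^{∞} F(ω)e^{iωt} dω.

F[g](ω) = \frac{27 \sqrt{42} i \sqrt{\pi} \left(\omega - 9\right) \left(\left(\omega - 9\right)^{2} - 28\right) e^{- \frac{3 \left(\omega - 9\right)^{2}}{56}}}{307328}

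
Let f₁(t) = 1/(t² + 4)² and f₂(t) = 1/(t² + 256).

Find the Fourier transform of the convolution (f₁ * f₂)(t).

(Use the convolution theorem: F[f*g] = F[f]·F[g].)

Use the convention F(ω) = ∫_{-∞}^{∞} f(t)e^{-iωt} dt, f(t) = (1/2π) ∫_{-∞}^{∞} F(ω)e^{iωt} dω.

F[f₁*f₂](ω) = \frac{\pi^{2} \left(2 \left|{\omega}\right| + 1\right) e^{- 18 \left|{\omega}\right|}}{256}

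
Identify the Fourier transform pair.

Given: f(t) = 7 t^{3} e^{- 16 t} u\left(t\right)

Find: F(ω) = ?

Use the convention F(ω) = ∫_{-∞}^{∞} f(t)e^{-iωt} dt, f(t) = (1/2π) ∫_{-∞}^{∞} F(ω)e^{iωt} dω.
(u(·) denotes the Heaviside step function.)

F(ω) = \frac{42}{\left(i \omega + 16\right)^{4}}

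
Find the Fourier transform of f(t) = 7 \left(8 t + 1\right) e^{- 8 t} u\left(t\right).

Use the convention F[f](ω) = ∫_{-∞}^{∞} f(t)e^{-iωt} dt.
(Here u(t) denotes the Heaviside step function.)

F(ω) = \frac{7 \left(- i \omega - 16\right)}{\omega^{2} - 16 i \omega - 64}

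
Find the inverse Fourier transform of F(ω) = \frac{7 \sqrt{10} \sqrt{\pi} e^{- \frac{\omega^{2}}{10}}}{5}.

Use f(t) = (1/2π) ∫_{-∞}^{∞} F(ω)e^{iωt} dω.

f(t) = 7 e^{- \frac{5 t^{2}}{2}}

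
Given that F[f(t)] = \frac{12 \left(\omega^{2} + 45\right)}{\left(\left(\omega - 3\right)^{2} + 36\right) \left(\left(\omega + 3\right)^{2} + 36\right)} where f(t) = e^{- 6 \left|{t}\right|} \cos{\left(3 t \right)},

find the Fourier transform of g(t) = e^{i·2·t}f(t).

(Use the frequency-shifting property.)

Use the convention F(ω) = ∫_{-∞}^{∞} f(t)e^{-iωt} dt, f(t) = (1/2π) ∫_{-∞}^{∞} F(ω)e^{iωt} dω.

F[g](ω) = \frac{12 \left(\left(\omega - 2\right)^{2} + 45\right)}{\left(\left(\omega - 5\right)^{2} + 36\right) \left(\left(\omega + 1\right)^{2} + 36\right)}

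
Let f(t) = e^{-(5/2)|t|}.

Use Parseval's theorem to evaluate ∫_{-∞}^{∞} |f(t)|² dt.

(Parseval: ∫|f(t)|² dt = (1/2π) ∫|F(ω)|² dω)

∫|f(t)|² dt = \frac{2}{5}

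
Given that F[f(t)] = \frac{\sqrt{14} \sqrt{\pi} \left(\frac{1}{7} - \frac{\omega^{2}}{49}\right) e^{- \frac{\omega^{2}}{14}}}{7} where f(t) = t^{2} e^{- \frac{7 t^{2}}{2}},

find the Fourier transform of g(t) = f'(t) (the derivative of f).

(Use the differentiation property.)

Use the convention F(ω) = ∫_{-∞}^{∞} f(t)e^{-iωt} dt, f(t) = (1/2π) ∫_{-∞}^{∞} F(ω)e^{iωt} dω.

F[g](ω) = \frac{\sqrt{14} i \sqrt{\pi} \omega \left(7 - \omega^{2}\right) e^{- \frac{\omega^{2}}{14}}}{343}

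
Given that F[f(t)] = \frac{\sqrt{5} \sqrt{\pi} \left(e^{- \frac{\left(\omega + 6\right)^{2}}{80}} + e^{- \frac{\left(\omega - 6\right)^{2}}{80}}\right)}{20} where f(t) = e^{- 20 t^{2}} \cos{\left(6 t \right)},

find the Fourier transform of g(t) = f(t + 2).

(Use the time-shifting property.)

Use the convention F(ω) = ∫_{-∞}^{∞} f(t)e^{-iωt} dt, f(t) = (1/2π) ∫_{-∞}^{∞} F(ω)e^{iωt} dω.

F[g](ω) = \frac{\sqrt{5} \sqrt{\pi} \left(e^{\frac{3 \omega}{10}} + 1\right) e^{- \frac{\omega^{2}}{80} - \frac{3 \omega}{20} + 2 i \omega - \frac{9}{20}}}{20}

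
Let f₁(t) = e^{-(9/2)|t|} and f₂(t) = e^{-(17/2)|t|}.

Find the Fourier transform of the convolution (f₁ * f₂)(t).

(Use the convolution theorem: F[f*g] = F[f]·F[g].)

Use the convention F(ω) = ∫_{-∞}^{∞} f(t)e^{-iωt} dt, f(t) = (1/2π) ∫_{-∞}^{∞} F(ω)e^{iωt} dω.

F[f₁*f₂](ω) = \frac{2448}{16 \omega^{4} + 1480 \omega^{2} + 23409}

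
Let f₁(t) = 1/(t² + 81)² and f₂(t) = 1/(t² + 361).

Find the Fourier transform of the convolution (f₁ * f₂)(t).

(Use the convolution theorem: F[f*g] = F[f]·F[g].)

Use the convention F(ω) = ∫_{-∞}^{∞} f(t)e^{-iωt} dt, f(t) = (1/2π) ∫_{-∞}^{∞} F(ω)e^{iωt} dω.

F[f₁*f₂](ω) = \frac{\pi^{2} \left(9 \left|{\omega}\right| + 1\right) e^{- 28 \left|{\omega}\right|}}{27702}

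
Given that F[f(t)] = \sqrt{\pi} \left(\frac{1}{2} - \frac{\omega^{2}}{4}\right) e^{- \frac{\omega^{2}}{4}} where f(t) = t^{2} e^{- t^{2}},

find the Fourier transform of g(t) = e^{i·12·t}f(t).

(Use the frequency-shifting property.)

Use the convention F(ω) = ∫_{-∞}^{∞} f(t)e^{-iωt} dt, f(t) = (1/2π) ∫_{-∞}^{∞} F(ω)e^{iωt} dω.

F[g](ω) = \frac{\sqrt{\pi} \left(2 - \left(\omega - 12\right)^{2}\right) e^{- \frac{\left(\omega - 12\right)^{2}}{4}}}{4}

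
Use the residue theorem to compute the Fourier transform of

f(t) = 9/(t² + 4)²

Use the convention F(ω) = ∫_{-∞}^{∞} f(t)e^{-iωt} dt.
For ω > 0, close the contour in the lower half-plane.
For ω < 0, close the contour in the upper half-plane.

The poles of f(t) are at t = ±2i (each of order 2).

Let g(z) = f(z)e^{-iωz}; for large |z| the factor e^{-iωz} decays in the lower half-plane when ω > 0 and in the upper half-plane when ω < 0.

Case ω > 0 (lower half-plane, clockwise contour ⇒ F(ω) = -2πi·ΣRes):
  Res_{z = - 2 i} g(z) = \frac{9 i \left(2 \omega + 1\right) e^{- 2 \omega}}{32} (pole of order 2)
  F(ω) = -2πi·ΣRes = \frac{9 \pi \left(2 \omega + 1\right) e^{- 2 \omega}}{16}

Case ω < 0 (upper half-plane, counterclockwise contour ⇒ F(ω) = +2πi·ΣRes):
  Res_{z = 2 i} g(z) = \frac{9 i \left(2 \omega - 1\right) e^{2 \omega}}{32} (pole of order 2)
  F(ω) = 2πi·ΣRes = \frac{9 \pi \left(1 - 2 \omega\right) e^{2 \omega}}{16}

Both cases combine into a single formula in |ω|:

F(ω) = \frac{9 \pi \left(2 \left|{\omega}\right| + 1\right) e^{- 2 \left|{\omega}\right|}}{16}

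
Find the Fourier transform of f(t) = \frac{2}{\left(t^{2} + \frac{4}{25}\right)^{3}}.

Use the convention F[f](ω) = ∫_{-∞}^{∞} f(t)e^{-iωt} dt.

F(ω) = \frac{125 \pi \left(4 \omega^{2} + 30 \left|{\omega}\right| + 75\right) e^{- \frac{2 \left|{\omega}\right|}{5}}}{128}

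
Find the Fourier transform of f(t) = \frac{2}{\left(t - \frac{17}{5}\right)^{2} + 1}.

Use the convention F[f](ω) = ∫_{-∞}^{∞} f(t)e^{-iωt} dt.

F(ω) = 2 \pi e^{- \frac{17 i \omega}{5} - \left|{\omega}\right|}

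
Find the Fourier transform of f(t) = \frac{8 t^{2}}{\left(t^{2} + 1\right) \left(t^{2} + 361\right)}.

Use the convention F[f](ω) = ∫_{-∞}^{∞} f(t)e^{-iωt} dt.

F(ω) = \frac{\pi \left(19 - e^{18 \left|{\omega}\right|}\right) e^{- 19 \left|{\omega}\right|}}{45}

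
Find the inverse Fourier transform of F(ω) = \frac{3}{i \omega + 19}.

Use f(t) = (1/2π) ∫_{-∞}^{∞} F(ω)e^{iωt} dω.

f(t) = 3 e^{- 19 t} u\left(t\right)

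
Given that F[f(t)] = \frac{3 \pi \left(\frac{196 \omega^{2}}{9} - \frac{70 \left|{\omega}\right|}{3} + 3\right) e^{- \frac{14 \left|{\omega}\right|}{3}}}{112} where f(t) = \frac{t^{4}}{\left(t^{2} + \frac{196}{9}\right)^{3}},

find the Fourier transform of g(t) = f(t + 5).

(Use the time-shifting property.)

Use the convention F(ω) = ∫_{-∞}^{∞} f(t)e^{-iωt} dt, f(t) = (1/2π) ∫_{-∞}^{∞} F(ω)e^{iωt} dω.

F[g](ω) = \frac{\pi \left(196 \omega^{2} - 210 \left|{\omega}\right| + 27\right) e^{5 i \omega - \frac{14 \left|{\omega}\right|}{3}}}{336}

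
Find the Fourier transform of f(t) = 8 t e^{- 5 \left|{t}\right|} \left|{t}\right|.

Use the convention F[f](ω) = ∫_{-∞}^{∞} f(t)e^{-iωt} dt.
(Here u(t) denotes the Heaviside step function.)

F(ω) = \frac{32 i \omega \left(\omega^{2} - 75\right)}{\left(\omega^{2} + 25\right)^{3}}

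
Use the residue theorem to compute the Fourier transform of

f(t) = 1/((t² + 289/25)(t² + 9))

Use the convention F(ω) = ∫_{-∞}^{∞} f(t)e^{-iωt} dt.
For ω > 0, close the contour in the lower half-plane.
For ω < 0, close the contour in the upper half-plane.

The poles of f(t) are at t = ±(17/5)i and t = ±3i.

Let g(z) = f(z)e^{-iωz}; for large |z| the factor e^{-iωz} decays in the lower half-plane when ω > 0 and in the upper half-plane when ω < 0.

Case ω > 0 (lower half-plane, clockwise contour ⇒ F(ω) = -2πi·ΣRes):
  Res_{z = - \frac{17 i}{5}} g(z) = - \frac{125 i e^{- \frac{17 \omega}{5}}}{2176}
  Res_{z = - 3 i} g(z) = \frac{25 i e^{- 3 \omega}}{384}
  F(ω) = -2πi·ΣRes = \frac{25 \pi e^{- 3 \omega}}{192} - \frac{125 \pi e^{- \frac{17 \omega}{5}}}{1088}

Case ω < 0 (upper half-plane, counterclockwise contour ⇒ F(ω) = +2πi·ΣRes):
  Res_{z = \frac{17 i}{5}} g(z) = \frac{125 i e^{\frac{17 \omega}{5}}}{2176}
  Res_{z = 3 i} g(z) = - \frac{25 i e^{3 \omega}}{384}
  F(ω) = 2πi·ΣRes = \frac{25 \pi \left(- 15 e^{\frac{17 \omega}{5}} + 17 e^{3 \omega}\right)}{3264}

Both cases combine into a single formula in |ω|:

F(ω) = \frac{25 \pi e^{- 3 \left|{\omega}\right|}}{192} - \frac{125 \pi e^{- \frac{17 \left|{\omega}\right|}{5}}}{1088}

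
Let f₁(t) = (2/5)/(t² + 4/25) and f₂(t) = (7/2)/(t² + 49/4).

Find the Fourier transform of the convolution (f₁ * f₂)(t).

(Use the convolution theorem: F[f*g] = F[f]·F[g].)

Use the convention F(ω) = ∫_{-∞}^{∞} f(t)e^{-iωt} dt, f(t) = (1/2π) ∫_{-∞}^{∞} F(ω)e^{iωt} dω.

F[f₁*f₂](ω) = \pi^{2} e^{- \frac{39 \left|{\omega}\right|}{10}}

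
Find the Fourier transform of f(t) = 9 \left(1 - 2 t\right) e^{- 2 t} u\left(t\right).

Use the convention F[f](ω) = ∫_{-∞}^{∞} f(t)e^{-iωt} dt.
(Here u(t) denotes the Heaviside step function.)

F(ω) = \frac{9 i \omega}{- \omega^{2} + 4 i \omega + 4}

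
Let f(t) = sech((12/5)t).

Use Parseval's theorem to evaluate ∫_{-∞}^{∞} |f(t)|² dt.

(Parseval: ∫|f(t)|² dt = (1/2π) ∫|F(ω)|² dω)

∫|f(t)|² dt = \frac{5}{6}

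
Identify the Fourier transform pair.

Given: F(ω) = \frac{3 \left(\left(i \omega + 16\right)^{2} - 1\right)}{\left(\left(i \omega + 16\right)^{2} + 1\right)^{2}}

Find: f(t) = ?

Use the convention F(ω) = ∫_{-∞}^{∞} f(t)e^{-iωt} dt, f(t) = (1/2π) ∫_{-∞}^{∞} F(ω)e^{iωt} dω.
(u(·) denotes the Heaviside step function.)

f(t) = 3 t e^{- 16 t} \cos{\left(t \right)} u\left(t\right)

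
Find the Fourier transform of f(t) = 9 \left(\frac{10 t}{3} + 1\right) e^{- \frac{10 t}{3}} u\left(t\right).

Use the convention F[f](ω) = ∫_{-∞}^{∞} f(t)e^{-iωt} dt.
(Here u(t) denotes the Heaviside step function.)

F(ω) = \frac{27 \left(- 3 i \omega - 20\right)}{9 \omega^{2} - 60 i \omega - 100}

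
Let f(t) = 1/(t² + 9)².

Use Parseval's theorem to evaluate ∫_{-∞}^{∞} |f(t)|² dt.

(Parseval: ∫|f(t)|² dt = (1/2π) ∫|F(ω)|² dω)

∫|f(t)|² dt = \frac{5 \pi}{34992}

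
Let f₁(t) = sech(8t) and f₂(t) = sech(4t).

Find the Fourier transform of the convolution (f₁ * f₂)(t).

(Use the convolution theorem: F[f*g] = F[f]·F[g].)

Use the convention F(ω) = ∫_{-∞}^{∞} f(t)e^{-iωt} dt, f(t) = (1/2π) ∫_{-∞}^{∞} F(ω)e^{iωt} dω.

F[f₁*f₂](ω) = \frac{\pi^{2} \sinh{\left(\frac{\pi \omega}{16} \right)}}{8 \sinh{\left(\frac{\pi \omega}{4} \right)}}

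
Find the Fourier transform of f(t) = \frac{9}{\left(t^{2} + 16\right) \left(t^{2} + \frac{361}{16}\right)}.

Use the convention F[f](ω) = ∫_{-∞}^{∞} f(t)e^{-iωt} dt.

F(ω) = \frac{12 \pi e^{- 4 \left|{\omega}\right|}}{35} - \frac{192 \pi e^{- \frac{19 \left|{\omega}\right|}{4}}}{665}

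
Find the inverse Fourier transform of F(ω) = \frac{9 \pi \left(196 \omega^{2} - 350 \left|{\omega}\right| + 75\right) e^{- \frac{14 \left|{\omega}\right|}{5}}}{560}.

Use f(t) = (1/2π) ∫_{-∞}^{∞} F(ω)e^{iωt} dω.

f(t) = \frac{9 t^{4}}{\left(t^{2} + \frac{196}{25}\right)^{3}}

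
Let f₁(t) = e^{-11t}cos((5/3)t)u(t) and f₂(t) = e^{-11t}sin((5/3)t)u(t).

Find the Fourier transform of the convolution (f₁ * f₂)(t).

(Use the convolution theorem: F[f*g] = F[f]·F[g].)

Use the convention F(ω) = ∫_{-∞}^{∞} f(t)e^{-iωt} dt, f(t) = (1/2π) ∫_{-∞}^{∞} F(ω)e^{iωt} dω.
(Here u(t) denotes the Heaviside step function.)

F[f₁*f₂](ω) = \frac{135 \left(i \omega + 11\right)}{\left(9 \left(i \omega + 11\right)^{2} + 25\right)^{2}}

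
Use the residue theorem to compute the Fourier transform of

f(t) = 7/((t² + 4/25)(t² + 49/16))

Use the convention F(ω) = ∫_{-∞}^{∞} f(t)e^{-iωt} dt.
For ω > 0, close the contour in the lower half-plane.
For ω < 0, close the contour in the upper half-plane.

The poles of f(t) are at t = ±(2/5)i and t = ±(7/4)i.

Let g(z) = f(z)e^{-iωz}; for large |z| the factor e^{-iωz} decays in the lower half-plane when ω > 0 and in the upper half-plane when ω < 0.

Case ω > 0 (lower half-plane, clockwise contour ⇒ F(ω) = -2πi·ΣRes):
  Res_{z = - \frac{2 i}{5}} g(z) = \frac{3500 i e^{- \frac{2 \omega}{5}}}{1161}
  Res_{z = - \frac{7 i}{4}} g(z) = - \frac{800 i e^{- \frac{7 \omega}{4}}}{1161}
  F(ω) = -2πi·ΣRes = - \frac{1600 \pi e^{- \frac{7 \omega}{4}}}{1161} + \frac{7000 \pi e^{- \frac{2 \omega}{5}}}{1161}

Case ω < 0 (upper half-plane, counterclockwise contour ⇒ F(ω) = +2πi·ΣRes):
  Res_{z = \frac{2 i}{5}} g(z) = - \frac{3500 i e^{\frac{2 \omega}{5}}}{1161}
  Res_{z = \frac{7 i}{4}} g(z) = \frac{800 i e^{\frac{7 \omega}{4}}}{1161}
  F(ω) = 2πi·ΣRes = \frac{200 \pi \left(35 e^{\frac{2 \omega}{5}} - 8 e^{\frac{7 \omega}{4}}\right)}{1161}

Both cases combine into a single formula in |ω|:

F(ω) = - \frac{1600 \pi e^{- \frac{7 \left|{\omega}\right|}{4}}}{1161} + \frac{7000 \pi e^{- \frac{2 \left|{\omega}\right|}{5}}}{1161}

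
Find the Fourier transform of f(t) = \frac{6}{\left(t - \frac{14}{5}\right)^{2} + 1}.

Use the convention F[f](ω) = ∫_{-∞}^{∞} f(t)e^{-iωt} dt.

F(ω) = 6 \pi e^{- \frac{14 i \omega}{5} - \left|{\omega}\right|}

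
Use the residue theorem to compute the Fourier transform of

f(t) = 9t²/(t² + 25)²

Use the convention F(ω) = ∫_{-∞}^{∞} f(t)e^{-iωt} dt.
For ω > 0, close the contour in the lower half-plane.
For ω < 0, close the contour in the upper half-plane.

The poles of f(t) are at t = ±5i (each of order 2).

Let g(z) = f(z)e^{-iωz}; for large |z| the factor e^{-iωz} decays in the lower half-plane when ω > 0 and in the upper half-plane when ω < 0.

Case ω > 0 (lower half-plane, clockwise contour ⇒ F(ω) = -2πi·ΣRes):
  Res_{z = - 5 i} g(z) = \frac{9 i \left(1 - 5 \omega\right) e^{- 5 \omega}}{20} (pole of order 2)
  F(ω) = -2πi·ΣRes = \frac{9 \pi \left(1 - 5 \omega\right) e^{- 5 \omega}}{10}

Case ω < 0 (upper half-plane, counterclockwise contour ⇒ F(ω) = +2πi·ΣRes):
  Res_{z = 5 i} g(z) = \frac{9 i \left(- 5 \omega - 1\right) e^{5 \omega}}{20} (pole of order 2)
  F(ω) = 2πi·ΣRes = \frac{9 \pi \left(5 \omega + 1\right) e^{5 \omega}}{10}

Both cases combine into a single formula in |ω|:

F(ω) = \frac{9 \pi \left(1 - 5 \left|{\omega}\right|\right) e^{- 5 \left|{\omega}\right|}}{10}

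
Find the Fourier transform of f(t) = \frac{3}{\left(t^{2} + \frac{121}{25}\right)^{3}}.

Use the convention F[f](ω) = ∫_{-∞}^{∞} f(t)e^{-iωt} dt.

F(ω) = \frac{375 \pi \left(121 \omega^{2} + 165 \left|{\omega}\right| + 75\right) e^{- \frac{11 \left|{\omega}\right|}{5}}}{1288408}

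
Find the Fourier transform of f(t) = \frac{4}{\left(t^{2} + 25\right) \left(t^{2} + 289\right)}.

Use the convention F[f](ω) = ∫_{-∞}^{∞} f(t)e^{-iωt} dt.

F(ω) = \frac{\pi \left(17 e^{12 \left|{\omega}\right|} - 5\right) e^{- 17 \left|{\omega}\right|}}{5610}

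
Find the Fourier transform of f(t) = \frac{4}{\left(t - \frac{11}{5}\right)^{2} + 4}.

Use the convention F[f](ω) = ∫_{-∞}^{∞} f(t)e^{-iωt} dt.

F(ω) = 2 \pi e^{- \frac{11 i \omega}{5} - 2 \left|{\omega}\right|}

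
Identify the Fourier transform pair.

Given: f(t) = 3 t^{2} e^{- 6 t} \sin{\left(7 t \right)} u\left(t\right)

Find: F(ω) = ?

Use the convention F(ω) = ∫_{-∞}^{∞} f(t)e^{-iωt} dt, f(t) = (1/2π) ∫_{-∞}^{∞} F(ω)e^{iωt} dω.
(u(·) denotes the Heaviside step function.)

F(ω) = \frac{42 \left(3 \left(i \omega + 6\right)^{2} - 49\right)}{\left(\left(i \omega + 6\right)^{2} + 49\right)^{3}}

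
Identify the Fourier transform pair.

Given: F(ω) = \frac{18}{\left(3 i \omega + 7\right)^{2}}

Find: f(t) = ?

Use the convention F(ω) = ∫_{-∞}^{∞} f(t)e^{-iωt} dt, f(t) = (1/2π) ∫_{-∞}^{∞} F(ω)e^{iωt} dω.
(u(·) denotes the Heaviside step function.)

f(t) = 2 t e^{- \frac{7 t}{3}} u\left(t\right)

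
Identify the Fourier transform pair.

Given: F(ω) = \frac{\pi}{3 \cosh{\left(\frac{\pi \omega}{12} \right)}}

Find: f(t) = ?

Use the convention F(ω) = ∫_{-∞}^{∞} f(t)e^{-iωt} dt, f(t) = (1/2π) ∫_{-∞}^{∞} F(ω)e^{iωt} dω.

f(t) = \frac{2}{\cosh{\left(6 t \right)}}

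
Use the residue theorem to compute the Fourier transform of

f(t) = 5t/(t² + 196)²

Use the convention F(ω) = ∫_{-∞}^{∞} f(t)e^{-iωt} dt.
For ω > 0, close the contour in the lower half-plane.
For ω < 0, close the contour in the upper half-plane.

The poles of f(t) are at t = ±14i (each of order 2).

Let g(z) = f(z)e^{-iωz}; for large |z| the factor e^{-iωz} decays in the lower half-plane when ω > 0 and in the upper half-plane when ω < 0.

Case ω > 0 (lower half-plane, clockwise contour ⇒ F(ω) = -2πi·ΣRes):
  Res_{z = - 14 i} g(z) = \frac{5 \omega e^{- 14 \omega}}{56} (pole of order 2)
  F(ω) = -2πi·ΣRes = - \frac{5 i \pi \omega e^{- 14 \omega}}{28}

Case ω < 0 (upper half-plane, counterclockwise contour ⇒ F(ω) = +2πi·ΣRes):
  Res_{z = 14 i} g(z) = - \frac{5 \omega e^{14 \omega}}{56} (pole of order 2)
  F(ω) = 2πi·ΣRes = - \frac{5 i \pi \omega e^{14 \omega}}{28}

Both cases combine into a single formula in |ω|:

F(ω) = - \frac{5 i \pi \omega e^{- 14 \left|{\omega}\right|}}{28}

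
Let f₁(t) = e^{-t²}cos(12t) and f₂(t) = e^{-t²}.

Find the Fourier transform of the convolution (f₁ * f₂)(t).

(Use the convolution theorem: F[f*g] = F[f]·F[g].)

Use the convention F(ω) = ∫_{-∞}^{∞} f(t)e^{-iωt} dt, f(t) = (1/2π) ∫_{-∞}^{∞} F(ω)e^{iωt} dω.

F[f₁*f₂](ω) = \frac{\pi \left(e^{12 \omega} + 1\right) e^{- \frac{\omega^{2}}{2} - 6 \omega - 36}}{2}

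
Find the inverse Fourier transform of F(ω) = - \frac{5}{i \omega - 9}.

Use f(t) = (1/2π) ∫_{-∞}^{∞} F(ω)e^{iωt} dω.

f(t) = 5 e^{9 t} u\left(- t\right)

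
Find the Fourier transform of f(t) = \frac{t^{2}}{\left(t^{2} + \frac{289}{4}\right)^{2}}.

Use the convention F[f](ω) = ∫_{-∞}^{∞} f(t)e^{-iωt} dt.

F(ω) = \frac{\pi \left(2 - 17 \left|{\omega}\right|\right) e^{- \frac{17 \left|{\omega}\right|}{2}}}{34}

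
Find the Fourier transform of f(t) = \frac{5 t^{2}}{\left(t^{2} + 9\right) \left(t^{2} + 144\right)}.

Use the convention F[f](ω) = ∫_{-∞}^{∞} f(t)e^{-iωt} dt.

F(ω) = \frac{\pi \left(4 - e^{9 \left|{\omega}\right|}\right) e^{- 12 \left|{\omega}\right|}}{9}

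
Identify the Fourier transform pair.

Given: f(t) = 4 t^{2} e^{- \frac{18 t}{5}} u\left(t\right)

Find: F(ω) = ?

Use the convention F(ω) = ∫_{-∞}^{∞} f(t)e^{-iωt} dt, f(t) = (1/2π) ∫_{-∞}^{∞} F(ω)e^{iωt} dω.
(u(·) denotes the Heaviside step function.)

F(ω) = \frac{1000}{\left(5 i \omega + 18\right)^{3}}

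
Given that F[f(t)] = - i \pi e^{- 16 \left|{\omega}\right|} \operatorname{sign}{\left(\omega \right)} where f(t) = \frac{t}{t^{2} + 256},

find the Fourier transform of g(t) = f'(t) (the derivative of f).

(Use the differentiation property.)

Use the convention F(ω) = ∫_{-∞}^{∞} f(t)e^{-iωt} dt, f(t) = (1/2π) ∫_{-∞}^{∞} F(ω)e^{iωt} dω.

F[g](ω) = \pi \omega e^{- 16 \left|{\omega}\right|} \operatorname{sign}{\left(\omega \right)}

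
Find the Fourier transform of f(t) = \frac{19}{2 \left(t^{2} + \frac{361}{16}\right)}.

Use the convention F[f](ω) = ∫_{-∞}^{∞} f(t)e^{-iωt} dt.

F(ω) = 2 \pi e^{- \frac{19 \left|{\omega}\right|}{4}}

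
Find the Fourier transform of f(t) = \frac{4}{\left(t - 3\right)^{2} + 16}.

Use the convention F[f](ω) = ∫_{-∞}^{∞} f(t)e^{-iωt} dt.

F(ω) = \pi e^{- 3 i \omega - 4 \left|{\omega}\right|}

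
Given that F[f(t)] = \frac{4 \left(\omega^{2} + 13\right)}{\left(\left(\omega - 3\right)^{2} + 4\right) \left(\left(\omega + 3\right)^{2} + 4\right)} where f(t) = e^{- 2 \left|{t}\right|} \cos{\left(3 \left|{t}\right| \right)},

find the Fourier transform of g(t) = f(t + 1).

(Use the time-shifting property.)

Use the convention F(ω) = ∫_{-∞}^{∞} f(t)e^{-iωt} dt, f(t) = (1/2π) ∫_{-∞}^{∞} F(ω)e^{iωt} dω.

F[g](ω) = \frac{4 \left(\omega^{2} + 13\right) e^{i \omega}}{\omega^{4} - 10 \omega^{2} + 169}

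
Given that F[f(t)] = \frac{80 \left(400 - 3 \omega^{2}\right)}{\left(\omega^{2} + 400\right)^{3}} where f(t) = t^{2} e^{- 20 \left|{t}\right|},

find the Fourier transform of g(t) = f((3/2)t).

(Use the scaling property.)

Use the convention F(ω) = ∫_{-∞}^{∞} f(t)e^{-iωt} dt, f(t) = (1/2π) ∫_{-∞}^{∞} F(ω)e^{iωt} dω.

F[g](ω) = \frac{810 \left(300 - \omega^{2}\right)}{\left(\omega^{2} + 900\right)^{3}}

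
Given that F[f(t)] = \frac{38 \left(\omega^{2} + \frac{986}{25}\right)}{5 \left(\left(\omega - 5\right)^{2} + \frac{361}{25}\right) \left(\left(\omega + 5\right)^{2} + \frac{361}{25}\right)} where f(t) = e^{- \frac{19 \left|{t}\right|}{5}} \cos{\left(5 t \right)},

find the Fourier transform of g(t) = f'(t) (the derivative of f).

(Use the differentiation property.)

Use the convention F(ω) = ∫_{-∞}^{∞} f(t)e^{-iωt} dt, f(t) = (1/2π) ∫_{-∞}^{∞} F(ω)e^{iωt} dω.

F[g](ω) = \frac{190 i \omega \left(25 \omega^{2} + 986\right)}{625 \omega^{4} - 13200 \omega^{2} + 972196}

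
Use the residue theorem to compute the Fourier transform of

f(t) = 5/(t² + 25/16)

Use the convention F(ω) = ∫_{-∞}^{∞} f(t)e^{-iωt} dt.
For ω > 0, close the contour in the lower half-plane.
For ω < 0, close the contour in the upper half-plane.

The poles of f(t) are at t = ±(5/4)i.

Let g(z) = f(z)e^{-iωz}; for large |z| the factor e^{-iωz} decays in the lower half-plane when ω > 0 and in the upper half-plane when ω < 0.

Case ω > 0 (lower half-plane, clockwise contour ⇒ F(ω) = -2πi·ΣRes):
  Res_{z = - \frac{5 i}{4}} g(z) = 2 i e^{- \frac{5 \omega}{4}}
  F(ω) = -2πi·ΣRes = 4 \pi e^{- \frac{5 \omega}{4}}

Case ω < 0 (upper half-plane, counterclockwise contour ⇒ F(ω) = +2πi·ΣRes):
  Res_{z = \frac{5 i}{4}} g(z) = - 2 i e^{\frac{5 \omega}{4}}
  F(ω) = 2πi·ΣRes = 4 \pi e^{\frac{5 \omega}{4}}

Both cases combine into a single formula in |ω|:

F(ω) = 4 \pi e^{- \frac{5 \left|{\omega}\right|}{4}}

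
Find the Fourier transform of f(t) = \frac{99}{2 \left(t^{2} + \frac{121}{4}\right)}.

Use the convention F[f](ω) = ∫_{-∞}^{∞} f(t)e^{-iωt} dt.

F(ω) = 9 \pi e^{- \frac{11 \left|{\omega}\right|}{2}}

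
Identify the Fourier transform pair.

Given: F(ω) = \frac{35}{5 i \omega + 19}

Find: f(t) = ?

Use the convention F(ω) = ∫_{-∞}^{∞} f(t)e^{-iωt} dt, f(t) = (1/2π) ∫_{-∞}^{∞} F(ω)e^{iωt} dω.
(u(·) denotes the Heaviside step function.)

f(t) = 7 e^{- \frac{19 t}{5}} u\left(t\right)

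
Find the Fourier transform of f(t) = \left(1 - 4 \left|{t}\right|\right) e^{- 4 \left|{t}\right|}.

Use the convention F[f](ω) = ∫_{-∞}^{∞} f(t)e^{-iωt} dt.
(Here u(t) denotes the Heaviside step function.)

F(ω) = \frac{16 \omega^{2}}{\left(\omega^{2} + 16\right)^{2}}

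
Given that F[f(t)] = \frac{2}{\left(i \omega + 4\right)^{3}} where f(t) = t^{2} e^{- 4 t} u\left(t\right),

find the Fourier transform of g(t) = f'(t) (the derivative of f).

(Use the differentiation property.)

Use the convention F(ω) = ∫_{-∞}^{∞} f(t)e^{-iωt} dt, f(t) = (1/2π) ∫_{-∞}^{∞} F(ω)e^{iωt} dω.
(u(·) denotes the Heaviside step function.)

F[g](ω) = \frac{2 i \omega}{\left(i \omega + 4\right)^{3}}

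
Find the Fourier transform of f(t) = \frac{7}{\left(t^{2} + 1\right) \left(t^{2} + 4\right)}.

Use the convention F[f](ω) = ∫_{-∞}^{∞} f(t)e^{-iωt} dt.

F(ω) = \frac{7 \pi \left(2 e^{\left|{\omega}\right|} - 1\right) e^{- 2 \left|{\omega}\right|}}{6}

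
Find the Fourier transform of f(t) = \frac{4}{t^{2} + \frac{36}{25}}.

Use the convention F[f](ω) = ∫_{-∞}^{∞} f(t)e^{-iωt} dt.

F(ω) = \frac{10 \pi e^{- \frac{6 \left|{\omega}\right|}{5}}}{3}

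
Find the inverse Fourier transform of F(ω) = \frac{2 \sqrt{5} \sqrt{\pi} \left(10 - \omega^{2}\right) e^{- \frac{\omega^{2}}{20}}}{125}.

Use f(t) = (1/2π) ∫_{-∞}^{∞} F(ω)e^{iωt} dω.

f(t) = 8 t^{2} e^{- 5 t^{2}}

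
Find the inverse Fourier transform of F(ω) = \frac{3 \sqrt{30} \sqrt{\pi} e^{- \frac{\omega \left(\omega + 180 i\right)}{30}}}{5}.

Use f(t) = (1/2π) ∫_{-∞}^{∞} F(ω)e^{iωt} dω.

f(t) = 9 e^{- \frac{15 \left(t - 6\right)^{2}}{2}}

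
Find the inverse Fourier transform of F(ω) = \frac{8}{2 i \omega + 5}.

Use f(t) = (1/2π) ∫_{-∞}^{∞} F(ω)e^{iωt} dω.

f(t) = 4 e^{- \frac{5 t}{2}} u\left(t\right)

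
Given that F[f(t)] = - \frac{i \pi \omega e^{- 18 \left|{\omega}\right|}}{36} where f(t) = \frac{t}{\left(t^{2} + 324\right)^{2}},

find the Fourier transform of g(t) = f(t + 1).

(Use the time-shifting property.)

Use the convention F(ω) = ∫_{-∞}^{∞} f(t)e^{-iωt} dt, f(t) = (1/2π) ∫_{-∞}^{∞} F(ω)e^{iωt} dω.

F[g](ω) = - \frac{i \pi \omega e^{i \omega - 18 \left|{\omega}\right|}}{36}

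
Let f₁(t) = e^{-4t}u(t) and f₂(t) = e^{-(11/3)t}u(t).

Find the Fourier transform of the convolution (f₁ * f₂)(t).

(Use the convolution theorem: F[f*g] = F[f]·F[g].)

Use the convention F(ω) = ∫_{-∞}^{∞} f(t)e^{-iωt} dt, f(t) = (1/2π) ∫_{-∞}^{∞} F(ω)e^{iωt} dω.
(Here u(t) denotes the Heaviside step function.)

F[f₁*f₂](ω) = \frac{3}{\left(i \omega + 4\right) \left(3 i \omega + 11\right)}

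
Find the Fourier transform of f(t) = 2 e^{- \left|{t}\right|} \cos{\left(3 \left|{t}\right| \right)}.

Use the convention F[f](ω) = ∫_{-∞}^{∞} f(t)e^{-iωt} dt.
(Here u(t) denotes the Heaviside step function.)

F(ω) = \frac{4 \left(\omega^{2} + 10\right)}{\omega^{4} - 16 \omega^{2} + 100}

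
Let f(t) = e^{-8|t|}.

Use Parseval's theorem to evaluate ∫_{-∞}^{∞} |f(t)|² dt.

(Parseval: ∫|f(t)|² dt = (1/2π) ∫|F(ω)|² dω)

∫|f(t)|² dt = \frac{1}{8}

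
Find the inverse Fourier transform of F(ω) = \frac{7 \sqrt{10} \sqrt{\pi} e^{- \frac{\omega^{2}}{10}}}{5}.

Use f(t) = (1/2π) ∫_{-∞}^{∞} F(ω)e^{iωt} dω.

f(t) = 7 e^{- \frac{5 t^{2}}{2}}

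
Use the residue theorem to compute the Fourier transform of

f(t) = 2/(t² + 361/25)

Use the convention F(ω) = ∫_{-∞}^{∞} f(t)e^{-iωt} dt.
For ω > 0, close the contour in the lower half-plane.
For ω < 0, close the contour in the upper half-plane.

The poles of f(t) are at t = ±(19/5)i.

Let g(z) = f(z)e^{-iωz}; for large |z| the factor e^{-iωz} decays in the lower half-plane when ω > 0 and in the upper half-plane when ω < 0.

Case ω > 0 (lower half-plane, clockwise contour ⇒ F(ω) = -2πi·ΣRes):
  Res_{z = - \frac{19 i}{5}} g(z) = \frac{5 i e^{- \frac{19 \omega}{5}}}{19}
  F(ω) = -2πi·ΣRes = \frac{10 \pi e^{- \frac{19 \omega}{5}}}{19}

Case ω < 0 (upper half-plane, counterclockwise contour ⇒ F(ω) = +2πi·ΣRes):
  Res_{z = \frac{19 i}{5}} g(z) = - \frac{5 i e^{\frac{19 \omega}{5}}}{19}
  F(ω) = 2πi·ΣRes = \frac{10 \pi e^{\frac{19 \omega}{5}}}{19}

Both cases combine into a single formula in |ω|:

F(ω) = \frac{10 \pi e^{- \frac{19 \left|{\omega}\right|}{5}}}{19}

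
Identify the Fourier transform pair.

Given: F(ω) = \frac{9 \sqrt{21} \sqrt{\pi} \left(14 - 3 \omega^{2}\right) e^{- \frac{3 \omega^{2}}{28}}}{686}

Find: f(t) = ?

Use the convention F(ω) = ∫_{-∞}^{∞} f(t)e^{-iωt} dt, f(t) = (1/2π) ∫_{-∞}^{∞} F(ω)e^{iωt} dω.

f(t) = 6 t^{2} e^{- \frac{7 t^{2}}{3}}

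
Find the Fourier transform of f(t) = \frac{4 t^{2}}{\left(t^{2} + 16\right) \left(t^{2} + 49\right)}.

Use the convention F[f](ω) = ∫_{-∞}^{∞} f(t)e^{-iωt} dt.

F(ω) = \frac{4 \pi \left(7 - 4 e^{3 \left|{\omega}\right|}\right) e^{- 7 \left|{\omega}\right|}}{33}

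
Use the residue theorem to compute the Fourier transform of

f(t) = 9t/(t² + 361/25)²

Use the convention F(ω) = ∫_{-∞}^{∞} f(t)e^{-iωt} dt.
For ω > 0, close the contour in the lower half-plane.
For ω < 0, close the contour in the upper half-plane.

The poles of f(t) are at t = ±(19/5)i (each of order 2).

Let g(z) = f(z)e^{-iωz}; for large |z| the factor e^{-iωz} decays in the lower half-plane when ω > 0 and in the upper half-plane when ω < 0.

Case ω > 0 (lower half-plane, clockwise contour ⇒ F(ω) = -2πi·ΣRes):
  Res_{z = - \frac{19 i}{5}} g(z) = \frac{45 \omega e^{- \frac{19 \omega}{5}}}{76} (pole of order 2)
  F(ω) = -2πi·ΣRes = - \frac{45 i \pi \omega e^{- \frac{19 \omega}{5}}}{38}

Case ω < 0 (upper half-plane, counterclockwise contour ⇒ F(ω) = +2πi·ΣRes):
  Res_{z = \frac{19 i}{5}} g(z) = - \frac{45 \omega e^{\frac{19 \omega}{5}}}{76} (pole of order 2)
  F(ω) = 2πi·ΣRes = - \frac{45 i \pi \omega e^{\frac{19 \omega}{5}}}{38}

Both cases combine into a single formula in |ω|:

F(ω) = - \frac{45 i \pi \omega e^{- \frac{19 \left|{\omega}\right|}{5}}}{38}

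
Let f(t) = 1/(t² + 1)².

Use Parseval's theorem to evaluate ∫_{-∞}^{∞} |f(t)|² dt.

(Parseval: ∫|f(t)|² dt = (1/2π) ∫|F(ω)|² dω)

∫|f(t)|² dt = \frac{5 \pi}{16}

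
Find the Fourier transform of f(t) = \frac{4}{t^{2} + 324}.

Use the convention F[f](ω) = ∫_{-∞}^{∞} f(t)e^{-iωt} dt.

F(ω) = \frac{2 \pi e^{- 18 \left|{\omega}\right|}}{9}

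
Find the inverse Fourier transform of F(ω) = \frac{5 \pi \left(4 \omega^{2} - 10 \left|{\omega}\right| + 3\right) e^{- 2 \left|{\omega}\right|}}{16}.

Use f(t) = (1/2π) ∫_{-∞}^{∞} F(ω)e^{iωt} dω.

f(t) = \frac{5 t^{4}}{\left(t^{2} + 4\right)^{3}}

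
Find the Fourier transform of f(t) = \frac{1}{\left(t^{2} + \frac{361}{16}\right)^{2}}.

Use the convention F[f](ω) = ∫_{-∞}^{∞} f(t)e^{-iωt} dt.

F(ω) = \frac{8 \pi \left(19 \left|{\omega}\right| + 4\right) e^{- \frac{19 \left|{\omega}\right|}{4}}}{6859}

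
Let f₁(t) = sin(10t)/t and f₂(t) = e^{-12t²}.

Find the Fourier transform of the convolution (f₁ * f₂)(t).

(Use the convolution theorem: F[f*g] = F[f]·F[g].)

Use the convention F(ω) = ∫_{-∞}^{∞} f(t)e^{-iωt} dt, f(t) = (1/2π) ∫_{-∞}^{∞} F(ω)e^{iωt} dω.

F[f₁*f₂](ω) = \begin{cases} \frac{\sqrt{3} \pi^{\frac{3}{2}} e^{- \frac{\omega^{2}}{48}}}{6} & \text{for}\: \omega > -10 \wedge \omega < 10 \\0 & \text{otherwise} \end{cases}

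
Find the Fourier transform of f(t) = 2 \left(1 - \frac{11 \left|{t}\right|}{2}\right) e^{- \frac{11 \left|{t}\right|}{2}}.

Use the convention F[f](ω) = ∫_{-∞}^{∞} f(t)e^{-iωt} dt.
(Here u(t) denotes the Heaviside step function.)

F(ω) = \frac{704 \omega^{2}}{\left(4 \omega^{2} + 121\right)^{2}}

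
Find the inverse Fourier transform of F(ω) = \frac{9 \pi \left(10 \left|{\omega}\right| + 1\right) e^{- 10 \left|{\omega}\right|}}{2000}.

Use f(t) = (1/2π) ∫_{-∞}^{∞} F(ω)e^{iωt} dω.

f(t) = \frac{9}{\left(t^{2} + 100\right)^{2}}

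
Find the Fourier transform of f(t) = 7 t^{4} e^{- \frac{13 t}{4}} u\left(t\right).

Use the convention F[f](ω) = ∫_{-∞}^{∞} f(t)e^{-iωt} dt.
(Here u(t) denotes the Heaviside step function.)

F(ω) = \frac{172032}{\left(4 i \omega + 13\right)^{5}}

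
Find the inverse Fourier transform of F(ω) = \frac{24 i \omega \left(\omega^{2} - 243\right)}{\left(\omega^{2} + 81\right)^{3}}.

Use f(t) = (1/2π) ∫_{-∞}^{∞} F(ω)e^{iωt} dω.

f(t) = 6 t e^{- 9 \left|{t}\right|} \left|{t}\right|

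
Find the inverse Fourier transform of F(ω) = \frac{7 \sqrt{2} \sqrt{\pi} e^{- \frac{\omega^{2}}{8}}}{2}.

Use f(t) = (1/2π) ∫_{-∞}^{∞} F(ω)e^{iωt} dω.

f(t) = 7 e^{- 2 t^{2}}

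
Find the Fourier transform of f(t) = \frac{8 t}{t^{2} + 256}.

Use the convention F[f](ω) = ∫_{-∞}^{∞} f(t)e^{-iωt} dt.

F(ω) = - 8 i \pi e^{- 16 \left|{\omega}\right|} \operatorname{sign}{\left(\omega \right)}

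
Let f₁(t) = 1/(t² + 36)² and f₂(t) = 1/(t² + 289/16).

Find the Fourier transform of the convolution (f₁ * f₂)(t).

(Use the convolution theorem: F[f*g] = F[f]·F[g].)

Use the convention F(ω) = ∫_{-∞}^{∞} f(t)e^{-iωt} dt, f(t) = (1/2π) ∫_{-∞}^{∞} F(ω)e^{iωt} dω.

F[f₁*f₂](ω) = \frac{\pi^{2} \left(6 \left|{\omega}\right| + 1\right) e^{- \frac{41 \left|{\omega}\right|}{4}}}{1836}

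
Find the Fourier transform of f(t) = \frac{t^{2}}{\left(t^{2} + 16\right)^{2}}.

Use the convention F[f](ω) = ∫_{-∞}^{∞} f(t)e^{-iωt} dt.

F(ω) = \frac{\pi \left(1 - 4 \left|{\omega}\right|\right) e^{- 4 \left|{\omega}\right|}}{8}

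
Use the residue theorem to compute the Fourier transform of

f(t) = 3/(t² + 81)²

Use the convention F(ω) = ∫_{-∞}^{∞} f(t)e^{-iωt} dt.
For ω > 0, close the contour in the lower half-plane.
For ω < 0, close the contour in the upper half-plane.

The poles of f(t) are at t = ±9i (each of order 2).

Let g(z) = f(z)e^{-iωz}; for large |z| the factor e^{-iωz} decays in the lower half-plane when ω > 0 and in the upper half-plane when ω < 0.

Case ω > 0 (lower half-plane, clockwise contour ⇒ F(ω) = -2πi·ΣRes):
  Res_{z = - 9 i} g(z) = \frac{i \left(9 \omega + 1\right) e^{- 9 \omega}}{972} (pole of order 2)
  F(ω) = -2πi·ΣRes = \frac{\pi \left(9 \omega + 1\right) e^{- 9 \omega}}{486}

Case ω < 0 (upper half-plane, counterclockwise contour ⇒ F(ω) = +2πi·ΣRes):
  Res_{z = 9 i} g(z) = \frac{i \left(9 \omega - 1\right) e^{9 \omega}}{972} (pole of order 2)
  F(ω) = 2πi·ΣRes = \frac{\pi \left(1 - 9 \omega\right) e^{9 \omega}}{486}

Both cases combine into a single formula in |ω|:

F(ω) = \frac{\pi \left(9 \left|{\omega}\right| + 1\right) e^{- 9 \left|{\omega}\right|}}{486}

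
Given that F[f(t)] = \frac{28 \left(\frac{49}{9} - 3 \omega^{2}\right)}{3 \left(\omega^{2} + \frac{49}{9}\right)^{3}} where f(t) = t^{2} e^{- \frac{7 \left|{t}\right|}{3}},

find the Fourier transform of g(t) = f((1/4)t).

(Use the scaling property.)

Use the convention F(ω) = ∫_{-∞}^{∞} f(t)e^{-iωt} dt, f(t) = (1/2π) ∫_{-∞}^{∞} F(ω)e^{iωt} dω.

F[g](ω) = \frac{3024 \left(49 - 432 \omega^{2}\right)}{\left(144 \omega^{2} + 49\right)^{3}}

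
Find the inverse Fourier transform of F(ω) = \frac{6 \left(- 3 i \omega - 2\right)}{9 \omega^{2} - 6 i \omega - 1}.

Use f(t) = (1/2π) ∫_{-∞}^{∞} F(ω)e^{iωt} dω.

f(t) = 2 \left(\frac{t}{3} + 1\right) e^{- \frac{t}{3}} u\left(t\right)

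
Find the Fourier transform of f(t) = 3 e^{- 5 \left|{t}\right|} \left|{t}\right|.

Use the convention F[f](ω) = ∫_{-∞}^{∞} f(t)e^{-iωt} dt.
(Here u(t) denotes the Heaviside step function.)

F(ω) = \frac{6 \left(25 - \omega^{2}\right)}{\left(\omega^{2} + 25\right)^{2}}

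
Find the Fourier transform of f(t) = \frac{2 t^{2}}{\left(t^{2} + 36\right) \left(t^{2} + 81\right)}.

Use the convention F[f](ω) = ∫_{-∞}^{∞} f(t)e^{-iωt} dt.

F(ω) = \frac{2 \pi \left(3 - 2 e^{3 \left|{\omega}\right|}\right) e^{- 9 \left|{\omega}\right|}}{15}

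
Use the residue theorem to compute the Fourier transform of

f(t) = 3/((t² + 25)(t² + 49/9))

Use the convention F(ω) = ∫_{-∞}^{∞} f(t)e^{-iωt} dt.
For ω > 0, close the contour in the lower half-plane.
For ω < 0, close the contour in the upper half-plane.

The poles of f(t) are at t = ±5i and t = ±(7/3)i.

Let g(z) = f(z)e^{-iωz}; for large |z| the factor e^{-iωz} decays in the lower half-plane when ω > 0 and in the upper half-plane when ω < 0.

Case ω > 0 (lower half-plane, clockwise contour ⇒ F(ω) = -2πi·ΣRes):
  Res_{z = - 5 i} g(z) = - \frac{27 i e^{- 5 \omega}}{1760}
  Res_{z = - \frac{7 i}{3}} g(z) = \frac{81 i e^{- \frac{7 \omega}{3}}}{2464}
  F(ω) = -2πi·ΣRes = - \frac{27 \pi e^{- 5 \omega}}{880} + \frac{81 \pi e^{- \frac{7 \omega}{3}}}{1232}

Case ω < 0 (upper half-plane, counterclockwise contour ⇒ F(ω) = +2πi·ΣRes):
  Res_{z = 5 i} g(z) = \frac{27 i e^{5 \omega}}{1760}
  Res_{z = \frac{7 i}{3}} g(z) = - \frac{81 i e^{\frac{7 \omega}{3}}}{2464}
  F(ω) = 2πi·ΣRes = \frac{27 \pi \left(15 e^{\frac{7 \omega}{3}} - 7 e^{5 \omega}\right)}{6160}

Both cases combine into a single formula in |ω|:

F(ω) = - \frac{27 \pi e^{- 5 \left|{\omega}\right|}}{880} + \frac{81 \pi e^{- \frac{7 \left|{\omega}\right|}{3}}}{1232}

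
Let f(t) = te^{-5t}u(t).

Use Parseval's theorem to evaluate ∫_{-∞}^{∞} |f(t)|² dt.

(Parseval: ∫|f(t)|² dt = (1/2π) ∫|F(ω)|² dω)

∫|f(t)|² dt = \frac{1}{500}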